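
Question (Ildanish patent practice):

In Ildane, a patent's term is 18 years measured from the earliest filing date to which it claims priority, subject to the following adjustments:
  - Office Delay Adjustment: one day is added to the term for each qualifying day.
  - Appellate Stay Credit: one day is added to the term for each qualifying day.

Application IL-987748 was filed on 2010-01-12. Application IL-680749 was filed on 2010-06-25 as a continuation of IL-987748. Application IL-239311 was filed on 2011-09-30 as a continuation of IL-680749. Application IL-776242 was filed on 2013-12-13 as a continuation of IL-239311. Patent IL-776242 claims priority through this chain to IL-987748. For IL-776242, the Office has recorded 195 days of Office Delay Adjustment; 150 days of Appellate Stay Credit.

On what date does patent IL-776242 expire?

Earliest priority filing: 12 January 2010.
Base term: 12 January 2010 + 18 years → 12 January 2028.
Office Delay Adjustment: +195 days → 25 July 2028.
Appellate Stay Credit: +150 days → 22 December 2028.

2028-12-22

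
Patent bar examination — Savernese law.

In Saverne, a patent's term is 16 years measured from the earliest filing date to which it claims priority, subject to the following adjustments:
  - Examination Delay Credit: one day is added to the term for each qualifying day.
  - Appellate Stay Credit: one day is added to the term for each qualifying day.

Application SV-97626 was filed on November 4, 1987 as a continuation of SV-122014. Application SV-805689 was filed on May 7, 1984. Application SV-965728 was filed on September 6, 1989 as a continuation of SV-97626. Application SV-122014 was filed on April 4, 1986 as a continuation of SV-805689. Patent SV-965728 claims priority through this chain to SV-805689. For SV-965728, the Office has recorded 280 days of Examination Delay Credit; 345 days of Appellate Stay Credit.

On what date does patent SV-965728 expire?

Earliest priority filing: 7 May 1984.
Base term: 7 May 1984 + 16 years → 7 May 2000.
Examination Delay Credit: +280 days → 11 February 2001.
Appellate Stay Credit: +345 days → 22 January 2002.

January 22, 2002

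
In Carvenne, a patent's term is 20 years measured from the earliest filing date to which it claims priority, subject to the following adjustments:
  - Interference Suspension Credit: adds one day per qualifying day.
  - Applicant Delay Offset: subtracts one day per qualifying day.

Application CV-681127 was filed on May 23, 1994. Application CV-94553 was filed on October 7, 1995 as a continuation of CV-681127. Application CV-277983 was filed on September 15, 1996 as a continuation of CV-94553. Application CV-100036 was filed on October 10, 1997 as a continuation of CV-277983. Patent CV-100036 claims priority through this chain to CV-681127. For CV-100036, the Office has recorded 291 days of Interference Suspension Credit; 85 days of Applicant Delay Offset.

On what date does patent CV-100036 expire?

Earliest priority filing: 23 May 1994.
Base term: 23 May 1994 + 20 years → 23 May 2014.
Interference Suspension Credit: +291 days → 10 March 2015.
Applicant Delay Offset: −85 days → 15 December 2014.

December 15, 2014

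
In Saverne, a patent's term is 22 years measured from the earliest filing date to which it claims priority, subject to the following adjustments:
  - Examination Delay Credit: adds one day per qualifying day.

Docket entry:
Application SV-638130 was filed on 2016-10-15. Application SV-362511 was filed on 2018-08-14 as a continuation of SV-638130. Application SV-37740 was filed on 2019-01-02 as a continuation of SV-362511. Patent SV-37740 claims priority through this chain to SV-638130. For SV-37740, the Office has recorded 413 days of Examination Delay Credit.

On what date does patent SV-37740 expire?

Earliest priority filing: 15 October 2016.
Base term: 15 October 2016 + 22 years → 15 October 2038.
Examination Delay Credit: +413 days → 2 December 2039.

2039-12-02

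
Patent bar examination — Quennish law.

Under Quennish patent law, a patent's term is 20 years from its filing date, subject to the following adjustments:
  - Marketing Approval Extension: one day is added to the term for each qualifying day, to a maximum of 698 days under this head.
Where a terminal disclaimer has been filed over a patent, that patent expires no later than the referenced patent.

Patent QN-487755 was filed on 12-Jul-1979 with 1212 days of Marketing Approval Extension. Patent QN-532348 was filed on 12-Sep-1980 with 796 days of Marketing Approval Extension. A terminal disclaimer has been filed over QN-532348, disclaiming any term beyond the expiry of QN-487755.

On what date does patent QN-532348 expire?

Natural term of QN-532348:
  Base: filing + 20 years → 12 September 2000.
  Marketing Approval Extension: 796 days claimed exceeds the 698-day cap, so +698 days → 11 August 2002.
Expiry of referenced patent QN-487755:
  Base: filing + 20 years → 12 July 1999.
  Marketing Approval Extension: 1212 days claimed exceeds the 698-day cap, so +698 days → 9 June 2001.
Terminal disclaimer: QN-532348 expires on the earlier of 11 August 2002 and 9 June 2001.

2001-06-09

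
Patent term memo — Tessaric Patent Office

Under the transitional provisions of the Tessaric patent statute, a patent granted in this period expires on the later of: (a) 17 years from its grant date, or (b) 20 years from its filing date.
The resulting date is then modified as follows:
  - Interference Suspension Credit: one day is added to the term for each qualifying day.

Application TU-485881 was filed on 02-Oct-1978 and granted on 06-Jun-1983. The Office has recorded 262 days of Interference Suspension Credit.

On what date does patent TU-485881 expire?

2001-02-23

(a) grant + 17 years → 6 June 2000.
(b) filing + 20 years → 2 October 1998.
Later of the two: 6 June 2000.
Interference Suspension Credit: +262 days → 23 February 2001.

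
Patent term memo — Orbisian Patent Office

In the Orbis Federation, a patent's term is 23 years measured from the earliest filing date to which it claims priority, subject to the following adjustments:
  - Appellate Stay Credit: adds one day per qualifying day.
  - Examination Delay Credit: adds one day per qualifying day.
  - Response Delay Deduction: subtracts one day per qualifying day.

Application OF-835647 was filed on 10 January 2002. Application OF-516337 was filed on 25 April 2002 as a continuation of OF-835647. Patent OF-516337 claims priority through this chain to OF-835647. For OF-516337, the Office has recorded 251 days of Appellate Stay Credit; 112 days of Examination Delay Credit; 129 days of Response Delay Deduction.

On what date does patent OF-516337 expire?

Earliest priority filing: 10 January 2002.
Base term: 10 January 2002 + 23 years → 10 January 2025.
Appellate Stay Credit: +251 days → 18 September 2025.
Examination Delay Credit: +112 days → 8 January 2026.
Response Delay Deduction: −129 days → 1 September 2025.

2025-09-01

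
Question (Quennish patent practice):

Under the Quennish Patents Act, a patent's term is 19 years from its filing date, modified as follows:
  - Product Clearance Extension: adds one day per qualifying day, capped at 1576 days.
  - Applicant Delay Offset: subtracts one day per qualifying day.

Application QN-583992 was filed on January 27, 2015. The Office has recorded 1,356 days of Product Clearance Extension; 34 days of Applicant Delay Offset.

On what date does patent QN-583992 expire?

Base term: filing date + 19 years → 27 January 2034.
Product Clearance Extension: 1356 days (within the 1576-day cap) → +1356 days → 14 October 2037.
Applicant Delay Offset: −34 days → 10 September 2037.

2037-09-10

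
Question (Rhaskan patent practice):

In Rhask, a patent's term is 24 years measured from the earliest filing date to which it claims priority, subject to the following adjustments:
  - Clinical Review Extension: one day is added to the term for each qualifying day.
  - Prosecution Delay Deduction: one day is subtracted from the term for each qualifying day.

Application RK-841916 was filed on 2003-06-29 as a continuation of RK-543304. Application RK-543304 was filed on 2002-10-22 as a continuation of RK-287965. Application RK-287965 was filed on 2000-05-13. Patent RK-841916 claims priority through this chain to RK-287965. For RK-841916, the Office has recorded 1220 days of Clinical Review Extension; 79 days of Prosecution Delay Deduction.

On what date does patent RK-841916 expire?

Earliest priority filing: 13 May 2000.
Base term: 13 May 2000 + 24 years → 13 May 2024.
Clinical Review Extension: +1220 days → 15 September 2027.
Prosecution Delay Deduction: −79 days → 28 June 2027.

2027-06-28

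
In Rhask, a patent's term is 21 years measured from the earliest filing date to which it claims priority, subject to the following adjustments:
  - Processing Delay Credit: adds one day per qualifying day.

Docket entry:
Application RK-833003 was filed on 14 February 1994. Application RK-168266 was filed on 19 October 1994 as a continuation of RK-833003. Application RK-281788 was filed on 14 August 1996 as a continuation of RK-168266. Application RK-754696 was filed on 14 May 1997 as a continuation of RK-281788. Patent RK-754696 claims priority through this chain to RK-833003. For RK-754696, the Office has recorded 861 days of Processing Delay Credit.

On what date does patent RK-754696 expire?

June 24, 2017

Earliest priority filing: 14 February 1994.
Base term: 14 February 1994 + 21 years → 14 February 2015.
Processing Delay Credit: +861 days → 24 June 2017.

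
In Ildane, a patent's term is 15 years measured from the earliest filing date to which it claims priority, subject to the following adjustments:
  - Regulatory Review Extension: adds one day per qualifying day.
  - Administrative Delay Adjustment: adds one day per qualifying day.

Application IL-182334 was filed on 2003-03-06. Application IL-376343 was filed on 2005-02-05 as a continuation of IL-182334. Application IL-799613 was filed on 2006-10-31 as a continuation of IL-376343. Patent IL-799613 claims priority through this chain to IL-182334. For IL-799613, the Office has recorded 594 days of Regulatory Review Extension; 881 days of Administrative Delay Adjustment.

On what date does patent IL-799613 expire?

2022-03-20

Earliest priority filing: 6 March 2003.
Base term: 6 March 2003 + 15 years → 6 March 2018.
Regulatory Review Extension: +594 days → 21 October 2019.
Administrative Delay Adjustment: +881 days → 20 March 2022.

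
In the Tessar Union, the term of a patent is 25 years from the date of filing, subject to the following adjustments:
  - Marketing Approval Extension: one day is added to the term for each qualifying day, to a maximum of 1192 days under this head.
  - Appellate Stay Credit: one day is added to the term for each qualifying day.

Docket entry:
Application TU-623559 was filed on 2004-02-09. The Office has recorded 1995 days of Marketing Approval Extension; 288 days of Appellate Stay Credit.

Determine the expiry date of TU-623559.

2033-02-28

Base term: filing date + 25 years → 9 February 2029.
Marketing Approval Extension: 1995 days claimed exceeds the 1192-day cap, so +1192 days → 16 May 2032.
Appellate Stay Credit: +288 days → 28 February 2033.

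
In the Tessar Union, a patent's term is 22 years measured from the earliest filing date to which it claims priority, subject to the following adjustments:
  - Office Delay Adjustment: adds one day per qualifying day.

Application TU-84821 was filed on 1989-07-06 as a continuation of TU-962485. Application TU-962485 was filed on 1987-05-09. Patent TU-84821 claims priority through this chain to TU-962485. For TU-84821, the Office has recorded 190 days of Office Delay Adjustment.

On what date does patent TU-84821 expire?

Earliest priority filing: 9 May 1987.
Base term: 9 May 1987 + 22 years → 9 May 2009.
Office Delay Adjustment: +190 days → 15 November 2009.

2009-11-15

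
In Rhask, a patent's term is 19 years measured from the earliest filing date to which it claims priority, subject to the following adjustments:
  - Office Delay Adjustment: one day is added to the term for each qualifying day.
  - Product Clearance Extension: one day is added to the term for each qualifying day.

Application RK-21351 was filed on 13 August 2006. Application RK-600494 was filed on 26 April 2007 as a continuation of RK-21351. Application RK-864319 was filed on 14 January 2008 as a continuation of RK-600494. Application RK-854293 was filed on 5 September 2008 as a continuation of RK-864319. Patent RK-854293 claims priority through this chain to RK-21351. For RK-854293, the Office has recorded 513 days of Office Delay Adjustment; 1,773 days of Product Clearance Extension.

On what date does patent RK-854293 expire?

Earliest priority filing: 13 August 2006.
Base term: 13 August 2006 + 19 years → 13 August 2025.
Office Delay Adjustment: +513 days → 8 January 2027.
Product Clearance Extension: +1773 days → 16 November 2031.

2031-11-16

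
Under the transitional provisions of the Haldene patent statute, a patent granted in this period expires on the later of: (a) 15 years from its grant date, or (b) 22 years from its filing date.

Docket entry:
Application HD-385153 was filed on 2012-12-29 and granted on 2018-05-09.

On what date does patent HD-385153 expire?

2034-12-29

(a) grant + 15 years → 9 May 2033.
(b) filing + 22 years → 29 December 2034.
Later of the two: 29 December 2034.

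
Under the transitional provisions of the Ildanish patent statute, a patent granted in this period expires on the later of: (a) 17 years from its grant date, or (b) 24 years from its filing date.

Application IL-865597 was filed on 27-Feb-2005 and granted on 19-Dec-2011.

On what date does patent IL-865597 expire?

2029-02-27

(a) grant + 17 years → 19 December 2028.
(b) filing + 24 years → 27 February 2029.
Later of the two: 27 February 2029.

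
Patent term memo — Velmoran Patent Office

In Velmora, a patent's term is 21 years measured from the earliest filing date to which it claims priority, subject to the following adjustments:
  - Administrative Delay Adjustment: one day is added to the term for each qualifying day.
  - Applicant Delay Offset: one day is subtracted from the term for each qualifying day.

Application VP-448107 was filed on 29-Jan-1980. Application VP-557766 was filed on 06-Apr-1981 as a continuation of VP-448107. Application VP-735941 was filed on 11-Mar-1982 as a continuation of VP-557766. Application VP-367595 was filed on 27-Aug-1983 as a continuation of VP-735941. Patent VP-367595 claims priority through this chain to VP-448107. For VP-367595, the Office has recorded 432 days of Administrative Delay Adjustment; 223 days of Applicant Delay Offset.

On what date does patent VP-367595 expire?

2001-08-26

Earliest priority filing: 29 January 1980.
Base term: 29 January 1980 + 21 years → 29 January 2001.
Administrative Delay Adjustment: +432 days → 6 April 2002.
Applicant Delay Offset: −223 days → 26 August 2001.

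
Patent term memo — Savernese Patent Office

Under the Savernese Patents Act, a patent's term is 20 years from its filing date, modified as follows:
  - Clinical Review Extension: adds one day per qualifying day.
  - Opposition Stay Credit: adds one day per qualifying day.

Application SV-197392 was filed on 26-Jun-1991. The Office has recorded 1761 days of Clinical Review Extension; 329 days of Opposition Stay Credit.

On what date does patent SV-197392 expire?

March 16, 2017

Base term: filing date + 20 years → 26 June 2011.
Clinical Review Extension: +1761 days → 21 April 2016.
Opposition Stay Credit: +329 days → 16 March 2017.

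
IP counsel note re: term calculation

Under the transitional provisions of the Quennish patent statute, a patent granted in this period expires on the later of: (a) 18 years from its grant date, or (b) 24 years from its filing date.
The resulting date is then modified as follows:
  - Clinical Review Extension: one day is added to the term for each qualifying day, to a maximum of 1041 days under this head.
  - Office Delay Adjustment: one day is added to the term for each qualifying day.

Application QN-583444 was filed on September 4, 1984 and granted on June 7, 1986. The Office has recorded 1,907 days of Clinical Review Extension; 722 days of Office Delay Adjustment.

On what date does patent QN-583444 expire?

July 3, 2013

(a) grant + 18 years → 7 June 2004.
(b) filing + 24 years → 4 September 2008.
Later of the two: 4 September 2008.
Clinical Review Extension: 1907 days claimed exceeds the 1041-day cap, so +1041 days → 12 July 2011.
Office Delay Adjustment: +722 days → 3 July 2013.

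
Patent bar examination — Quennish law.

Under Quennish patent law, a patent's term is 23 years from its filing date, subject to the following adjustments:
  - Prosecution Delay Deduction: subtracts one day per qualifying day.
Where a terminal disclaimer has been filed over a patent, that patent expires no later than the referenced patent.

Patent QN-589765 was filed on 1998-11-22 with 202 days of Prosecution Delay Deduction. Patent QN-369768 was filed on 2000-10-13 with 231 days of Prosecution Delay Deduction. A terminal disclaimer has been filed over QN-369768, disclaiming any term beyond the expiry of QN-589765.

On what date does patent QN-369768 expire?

May 4, 2021

Natural term of QN-369768:
  Base: filing + 23 years → 13 October 2023.
  Prosecution Delay Deduction: −231 days → 24 February 2023.
Expiry of referenced patent QN-589765:
  Base: filing + 23 years → 22 November 2021.
  Prosecution Delay Deduction: −202 days → 4 May 2021.
Terminal disclaimer: QN-369768 expires on the earlier of 24 February 2023 and 4 May 2021.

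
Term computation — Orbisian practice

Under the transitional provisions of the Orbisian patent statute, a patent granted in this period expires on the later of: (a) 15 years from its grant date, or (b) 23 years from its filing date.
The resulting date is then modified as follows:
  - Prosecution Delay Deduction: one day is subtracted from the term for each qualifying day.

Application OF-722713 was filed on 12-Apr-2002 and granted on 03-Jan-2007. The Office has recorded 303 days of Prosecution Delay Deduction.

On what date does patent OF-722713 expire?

June 13, 2024

(a) grant + 15 years → 3 January 2022.
(b) filing + 23 years → 12 April 2025.
Later of the two: 12 April 2025.
Prosecution Delay Deduction: −303 days → 13 June 2024.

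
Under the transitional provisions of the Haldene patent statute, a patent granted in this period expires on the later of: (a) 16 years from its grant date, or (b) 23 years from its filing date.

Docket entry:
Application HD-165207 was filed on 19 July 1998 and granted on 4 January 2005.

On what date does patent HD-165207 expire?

(a) grant + 16 years → 4 January 2021.
(b) filing + 23 years → 19 July 2021.
Later of the two: 19 July 2021.

July 19, 2021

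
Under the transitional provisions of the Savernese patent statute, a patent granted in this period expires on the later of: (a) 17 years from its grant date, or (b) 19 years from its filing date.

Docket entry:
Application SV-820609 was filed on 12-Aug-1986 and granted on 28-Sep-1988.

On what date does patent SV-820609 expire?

(a) grant + 17 years → 28 September 2005.
(b) filing + 19 years → 12 August 2005.
Later of the two: 28 September 2005.

2005-09-28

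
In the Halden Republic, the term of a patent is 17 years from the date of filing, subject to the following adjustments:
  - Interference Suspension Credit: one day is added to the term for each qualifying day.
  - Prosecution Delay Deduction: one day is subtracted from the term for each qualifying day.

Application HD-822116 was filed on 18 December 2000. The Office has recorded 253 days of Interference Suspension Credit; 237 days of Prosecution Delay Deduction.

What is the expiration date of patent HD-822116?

2018-01-03

Base term: filing date + 17 years → 18 December 2017.
Interference Suspension Credit: +253 days → 28 August 2018.
Prosecution Delay Deduction: −237 days → 3 January 2018.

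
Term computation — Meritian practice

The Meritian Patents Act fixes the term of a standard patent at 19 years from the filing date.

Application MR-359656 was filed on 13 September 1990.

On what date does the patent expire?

Filing date + 19 years → 13 September 2009.

2009-09-13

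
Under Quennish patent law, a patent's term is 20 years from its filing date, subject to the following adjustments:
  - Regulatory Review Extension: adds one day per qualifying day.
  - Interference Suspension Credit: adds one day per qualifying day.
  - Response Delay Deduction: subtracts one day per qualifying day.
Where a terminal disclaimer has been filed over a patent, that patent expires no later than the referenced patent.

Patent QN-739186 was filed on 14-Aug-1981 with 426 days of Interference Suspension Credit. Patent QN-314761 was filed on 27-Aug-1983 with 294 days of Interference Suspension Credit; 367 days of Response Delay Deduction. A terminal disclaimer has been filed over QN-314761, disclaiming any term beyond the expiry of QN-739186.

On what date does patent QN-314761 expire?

2002-10-14

Natural term of QN-314761:
  Base: filing + 20 years → 27 August 2003.
  Interference Suspension Credit: +294 days → 16 June 2004.
  Response Delay Deduction: −367 days → 15 June 2003.
Expiry of referenced patent QN-739186:
  Base: filing + 20 years → 14 August 2001.
  Interference Suspension Credit: +426 days → 14 October 2002.
Terminal disclaimer: QN-314761 expires on the earlier of 15 June 2003 and 14 October 2002.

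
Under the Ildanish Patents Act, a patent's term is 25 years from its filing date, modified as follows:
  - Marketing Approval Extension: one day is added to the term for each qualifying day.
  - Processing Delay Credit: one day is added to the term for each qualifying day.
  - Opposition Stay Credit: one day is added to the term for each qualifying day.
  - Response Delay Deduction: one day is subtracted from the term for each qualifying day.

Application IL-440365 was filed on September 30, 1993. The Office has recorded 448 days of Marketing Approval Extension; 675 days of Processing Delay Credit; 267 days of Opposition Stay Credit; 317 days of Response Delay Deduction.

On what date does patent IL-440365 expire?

September 7, 2021

Base term: filing date + 25 years → 30 September 2018.
Marketing Approval Extension: +448 days → 22 December 2019.
Processing Delay Credit: +675 days → 27 October 2021.
Opposition Stay Credit: +267 days → 21 July 2022.
Response Delay Deduction: −317 days → 7 September 2021.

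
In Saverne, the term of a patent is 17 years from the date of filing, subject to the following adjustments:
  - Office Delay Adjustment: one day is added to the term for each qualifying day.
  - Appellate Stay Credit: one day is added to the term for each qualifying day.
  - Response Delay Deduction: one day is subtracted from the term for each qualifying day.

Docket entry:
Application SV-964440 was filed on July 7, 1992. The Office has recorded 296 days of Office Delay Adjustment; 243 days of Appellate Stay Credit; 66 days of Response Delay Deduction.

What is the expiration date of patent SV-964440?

October 23, 2010

Base term: filing date + 17 years → 7 July 2009.
Office Delay Adjustment: +296 days → 29 April 2010.
Appellate Stay Credit: +243 days → 28 December 2010.
Response Delay Deduction: −66 days → 23 October 2010.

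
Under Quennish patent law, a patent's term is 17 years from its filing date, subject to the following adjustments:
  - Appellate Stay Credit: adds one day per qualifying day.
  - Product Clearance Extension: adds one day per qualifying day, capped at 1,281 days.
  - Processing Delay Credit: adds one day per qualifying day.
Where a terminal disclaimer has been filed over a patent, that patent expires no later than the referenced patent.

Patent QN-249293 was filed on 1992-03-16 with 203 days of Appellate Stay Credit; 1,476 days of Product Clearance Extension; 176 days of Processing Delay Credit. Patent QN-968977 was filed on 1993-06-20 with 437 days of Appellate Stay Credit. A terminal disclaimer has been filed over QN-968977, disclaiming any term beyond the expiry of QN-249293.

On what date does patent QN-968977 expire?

Natural term of QN-968977:
  Base: filing + 17 years → 20 June 2010.
  Appellate Stay Credit: +437 days → 31 August 2011.
Expiry of referenced patent QN-249293:
  Base: filing + 17 years → 16 March 2009.
  Appellate Stay Credit: +203 days → 5 October 2009.
  Product Clearance Extension: 1476 days claimed exceeds the 1281-day cap, so +1281 days → 8 April 2013.
  Processing Delay Credit: +176 days → 1 October 2013.
Terminal disclaimer: QN-968977 expires on the earlier of 31 August 2011 and 1 October 2013.

2011-08-31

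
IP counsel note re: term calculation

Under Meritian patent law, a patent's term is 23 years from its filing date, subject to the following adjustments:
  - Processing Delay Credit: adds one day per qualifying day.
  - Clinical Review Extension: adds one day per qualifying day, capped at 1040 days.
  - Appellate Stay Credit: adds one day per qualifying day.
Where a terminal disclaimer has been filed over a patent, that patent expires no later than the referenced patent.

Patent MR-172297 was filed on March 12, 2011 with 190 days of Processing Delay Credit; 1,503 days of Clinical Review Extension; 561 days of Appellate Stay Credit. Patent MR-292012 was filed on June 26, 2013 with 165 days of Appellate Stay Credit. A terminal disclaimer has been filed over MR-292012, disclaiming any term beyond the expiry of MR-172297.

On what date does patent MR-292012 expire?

Natural term of MR-292012:
  Base: filing + 23 years → 26 June 2036.
  Appellate Stay Credit: +165 days → 8 December 2036.
Expiry of referenced patent MR-172297:
  Base: filing + 23 years → 12 March 2034.
  Processing Delay Credit: +190 days → 18 September 2034.
  Clinical Review Extension: 1503 days claimed exceeds the 1040-day cap, so +1040 days → 24 July 2037.
  Appellate Stay Credit: +561 days → 5 February 2039.
Terminal disclaimer: MR-292012 expires on the earlier of 8 December 2036 and 5 February 2039.

December 8, 2036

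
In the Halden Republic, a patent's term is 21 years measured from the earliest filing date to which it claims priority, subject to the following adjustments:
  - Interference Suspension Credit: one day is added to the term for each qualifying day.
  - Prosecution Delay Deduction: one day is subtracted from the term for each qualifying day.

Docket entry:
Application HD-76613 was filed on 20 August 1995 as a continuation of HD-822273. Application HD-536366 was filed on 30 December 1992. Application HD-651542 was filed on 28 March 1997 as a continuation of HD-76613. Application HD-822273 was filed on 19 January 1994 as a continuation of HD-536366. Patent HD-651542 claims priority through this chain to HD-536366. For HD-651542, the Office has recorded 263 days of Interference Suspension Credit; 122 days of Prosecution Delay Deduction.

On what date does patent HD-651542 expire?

Earliest priority filing: 30 December 1992.
Base term: 30 December 1992 + 21 years → 30 December 2013.
Interference Suspension Credit: +263 days → 19 September 2014.
Prosecution Delay Deduction: −122 days → 20 May 2014.

May 20, 2014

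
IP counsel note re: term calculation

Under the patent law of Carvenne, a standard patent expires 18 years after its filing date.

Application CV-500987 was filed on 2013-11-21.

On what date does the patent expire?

Filing date + 18 years → 21 November 2031.

2031-11-21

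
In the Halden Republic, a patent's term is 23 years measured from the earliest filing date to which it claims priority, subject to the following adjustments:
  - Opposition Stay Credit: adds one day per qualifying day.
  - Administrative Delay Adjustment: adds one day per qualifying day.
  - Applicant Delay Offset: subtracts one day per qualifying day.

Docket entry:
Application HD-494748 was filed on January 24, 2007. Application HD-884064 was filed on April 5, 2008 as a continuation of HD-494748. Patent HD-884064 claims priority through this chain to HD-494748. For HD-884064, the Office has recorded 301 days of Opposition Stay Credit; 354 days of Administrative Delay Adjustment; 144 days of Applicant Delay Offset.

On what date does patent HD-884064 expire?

Earliest priority filing: 24 January 2007.
Base term: 24 January 2007 + 23 years → 24 January 2030.
Opposition Stay Credit: +301 days → 21 November 2030.
Administrative Delay Adjustment: +354 days → 10 November 2031.
Applicant Delay Offset: −144 days → 19 June 2031.

June 19, 2031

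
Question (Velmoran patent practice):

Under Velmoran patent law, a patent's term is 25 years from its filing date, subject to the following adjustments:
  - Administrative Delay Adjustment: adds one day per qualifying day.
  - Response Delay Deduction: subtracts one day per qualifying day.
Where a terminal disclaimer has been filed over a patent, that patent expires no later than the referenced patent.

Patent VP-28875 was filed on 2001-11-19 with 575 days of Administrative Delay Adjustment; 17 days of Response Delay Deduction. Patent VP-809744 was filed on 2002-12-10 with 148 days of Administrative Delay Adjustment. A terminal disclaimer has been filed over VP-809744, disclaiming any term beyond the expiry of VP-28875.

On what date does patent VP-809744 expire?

Natural term of VP-809744:
  Base: filing + 25 years → 10 December 2027.
  Administrative Delay Adjustment: +148 days → 6 May 2028.
Expiry of referenced patent VP-28875:
  Base: filing + 25 years → 19 November 2026.
  Administrative Delay Adjustment: +575 days → 16 June 2028.
  Response Delay Deduction: −17 days → 30 May 2028.
Terminal disclaimer: VP-809744 expires on the earlier of 6 May 2028 and 30 May 2028.

2028-05-06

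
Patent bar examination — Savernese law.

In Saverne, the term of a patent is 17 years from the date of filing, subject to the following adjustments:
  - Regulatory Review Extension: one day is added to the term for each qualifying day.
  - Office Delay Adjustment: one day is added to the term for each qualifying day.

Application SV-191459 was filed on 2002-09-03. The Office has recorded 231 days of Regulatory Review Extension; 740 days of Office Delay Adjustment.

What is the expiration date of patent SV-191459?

Base term: filing date + 17 years → 3 September 2019.
Regulatory Review Extension: +231 days → 21 April 2020.
Office Delay Adjustment: +740 days → 1 May 2022.

May 1, 2022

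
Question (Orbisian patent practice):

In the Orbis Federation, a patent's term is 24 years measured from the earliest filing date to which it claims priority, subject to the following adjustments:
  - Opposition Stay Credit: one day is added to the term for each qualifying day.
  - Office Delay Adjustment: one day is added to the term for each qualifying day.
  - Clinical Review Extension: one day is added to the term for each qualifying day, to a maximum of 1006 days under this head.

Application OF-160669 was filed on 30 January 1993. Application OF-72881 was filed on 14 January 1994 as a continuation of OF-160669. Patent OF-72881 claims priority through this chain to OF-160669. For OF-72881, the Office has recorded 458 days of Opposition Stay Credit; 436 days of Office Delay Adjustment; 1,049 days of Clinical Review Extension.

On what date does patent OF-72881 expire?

2022-04-14

Earliest priority filing: 30 January 1993.
Base term: 30 January 1993 + 24 years → 30 January 2017.
Opposition Stay Credit: +458 days → 3 May 2018.
Office Delay Adjustment: +436 days → 13 July 2019.
Clinical Review Extension: 1049 days claimed exceeds the 1006-day cap, so +1006 days → 14 April 2022.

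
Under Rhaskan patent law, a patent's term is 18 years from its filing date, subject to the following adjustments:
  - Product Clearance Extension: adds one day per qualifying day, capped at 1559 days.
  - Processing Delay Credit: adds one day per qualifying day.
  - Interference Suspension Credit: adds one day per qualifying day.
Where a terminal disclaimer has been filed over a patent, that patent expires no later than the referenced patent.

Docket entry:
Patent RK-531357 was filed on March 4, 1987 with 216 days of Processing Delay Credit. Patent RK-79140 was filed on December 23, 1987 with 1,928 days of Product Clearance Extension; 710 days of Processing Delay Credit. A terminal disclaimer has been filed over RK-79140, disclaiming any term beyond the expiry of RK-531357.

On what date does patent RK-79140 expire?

Natural term of RK-79140:
  Base: filing + 18 years → 23 December 2005.
  Product Clearance Extension: 1928 days claimed exceeds the 1559-day cap, so +1559 days → 31 March 2010.
  Processing Delay Credit: +710 days → 10 March 2012.
Expiry of referenced patent RK-531357:
  Base: filing + 18 years → 4 March 2005.
  Processing Delay Credit: +216 days → 6 October 2005.
Terminal disclaimer: RK-79140 expires on the earlier of 10 March 2012 and 6 October 2005.

October 6, 2005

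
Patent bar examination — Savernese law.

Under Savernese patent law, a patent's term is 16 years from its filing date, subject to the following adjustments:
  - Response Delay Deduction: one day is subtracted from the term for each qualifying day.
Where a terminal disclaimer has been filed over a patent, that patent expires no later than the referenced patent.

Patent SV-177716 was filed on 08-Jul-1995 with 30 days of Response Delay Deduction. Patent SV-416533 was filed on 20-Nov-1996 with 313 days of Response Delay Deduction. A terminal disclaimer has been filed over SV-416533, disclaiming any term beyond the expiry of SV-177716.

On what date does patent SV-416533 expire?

Natural term of SV-416533:
  Base: filing + 16 years → 20 November 2012.
  Response Delay Deduction: −313 days → 12 January 2012.
Expiry of referenced patent SV-177716:
  Base: filing + 16 years → 8 July 2011.
  Response Delay Deduction: −30 days → 8 June 2011.
Terminal disclaimer: SV-416533 expires on the earlier of 12 January 2012 and 8 June 2011.

2011-06-08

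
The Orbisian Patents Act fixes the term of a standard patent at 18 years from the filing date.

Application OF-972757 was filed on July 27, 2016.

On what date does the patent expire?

Filing date + 18 years → 27 July 2034.

July 27, 2034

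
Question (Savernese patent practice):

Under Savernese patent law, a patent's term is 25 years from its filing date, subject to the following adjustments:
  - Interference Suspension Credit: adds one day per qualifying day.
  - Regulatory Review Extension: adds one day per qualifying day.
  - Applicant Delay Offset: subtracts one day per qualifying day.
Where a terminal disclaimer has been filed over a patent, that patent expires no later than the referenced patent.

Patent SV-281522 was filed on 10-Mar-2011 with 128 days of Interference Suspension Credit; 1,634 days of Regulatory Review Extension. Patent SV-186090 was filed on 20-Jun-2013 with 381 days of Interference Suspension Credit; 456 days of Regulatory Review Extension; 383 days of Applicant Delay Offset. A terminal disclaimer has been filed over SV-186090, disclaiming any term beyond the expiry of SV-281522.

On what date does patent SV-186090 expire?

Natural term of SV-186090:
  Base: filing + 25 years → 20 June 2038.
  Interference Suspension Credit: +381 days → 6 July 2039.
  Regulatory Review Extension: +456 days → 4 October 2040.
  Applicant Delay Offset: −383 days → 17 September 2039.
Expiry of referenced patent SV-281522:
  Base: filing + 25 years → 10 March 2036.
  Interference Suspension Credit: +128 days → 16 July 2036.
  Regulatory Review Extension: +1634 days → 5 January 2041.
Terminal disclaimer: SV-186090 expires on the earlier of 17 September 2039 and 5 January 2041.

2039-09-17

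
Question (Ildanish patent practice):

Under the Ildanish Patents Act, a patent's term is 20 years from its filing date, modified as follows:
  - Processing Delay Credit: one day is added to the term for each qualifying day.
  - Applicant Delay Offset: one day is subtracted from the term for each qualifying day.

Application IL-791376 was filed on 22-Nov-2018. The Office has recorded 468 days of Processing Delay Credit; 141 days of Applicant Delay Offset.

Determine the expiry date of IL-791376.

2039-10-15

Base term: filing date + 20 years → 22 November 2038.
Processing Delay Credit: +468 days → 4 March 2040.
Applicant Delay Offset: −141 days → 15 October 2039.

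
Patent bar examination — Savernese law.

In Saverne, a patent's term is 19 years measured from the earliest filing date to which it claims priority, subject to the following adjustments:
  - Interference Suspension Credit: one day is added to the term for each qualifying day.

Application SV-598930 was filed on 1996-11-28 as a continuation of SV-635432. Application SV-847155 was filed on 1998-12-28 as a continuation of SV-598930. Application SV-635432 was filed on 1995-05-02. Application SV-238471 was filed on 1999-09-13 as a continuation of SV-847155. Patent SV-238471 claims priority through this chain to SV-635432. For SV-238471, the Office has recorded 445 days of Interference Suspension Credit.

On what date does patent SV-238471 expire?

Earliest priority filing: 2 May 1995.
Base term: 2 May 1995 + 19 years → 2 May 2014.
Interference Suspension Credit: +445 days → 21 July 2015.

2015-07-21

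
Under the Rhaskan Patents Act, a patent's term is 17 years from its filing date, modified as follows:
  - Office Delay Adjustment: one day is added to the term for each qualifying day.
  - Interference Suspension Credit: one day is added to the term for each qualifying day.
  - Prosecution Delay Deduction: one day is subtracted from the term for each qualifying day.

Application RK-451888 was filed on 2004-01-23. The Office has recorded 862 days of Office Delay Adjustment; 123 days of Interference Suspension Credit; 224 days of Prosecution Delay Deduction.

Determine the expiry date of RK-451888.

February 23, 2023

Base term: filing date + 17 years → 23 January 2021.
Office Delay Adjustment: +862 days → 4 June 2023.
Interference Suspension Credit: +123 days → 5 October 2023.
Prosecution Delay Deduction: −224 days → 23 February 2023.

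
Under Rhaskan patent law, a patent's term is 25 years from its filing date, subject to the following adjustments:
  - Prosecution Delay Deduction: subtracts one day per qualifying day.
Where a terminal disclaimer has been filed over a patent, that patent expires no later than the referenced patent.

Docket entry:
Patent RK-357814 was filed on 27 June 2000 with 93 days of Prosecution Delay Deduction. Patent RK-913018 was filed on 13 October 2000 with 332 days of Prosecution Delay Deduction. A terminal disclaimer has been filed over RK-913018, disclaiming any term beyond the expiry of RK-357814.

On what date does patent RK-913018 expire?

Natural term of RK-913018:
  Base: filing + 25 years → 13 October 2025.
  Prosecution Delay Deduction: −332 days → 15 November 2024.
Expiry of referenced patent RK-357814:
  Base: filing + 25 years → 27 June 2025.
  Prosecution Delay Deduction: −93 days → 26 March 2025.
Terminal disclaimer: RK-913018 expires on the earlier of 15 November 2024 and 26 March 2025.

2024-11-15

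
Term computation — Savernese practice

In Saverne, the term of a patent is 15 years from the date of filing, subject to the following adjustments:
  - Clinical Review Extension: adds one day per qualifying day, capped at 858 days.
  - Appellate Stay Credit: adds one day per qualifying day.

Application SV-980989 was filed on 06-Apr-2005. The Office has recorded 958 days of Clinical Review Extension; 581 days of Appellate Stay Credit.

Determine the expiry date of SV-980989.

March 15, 2024

Base term: filing date + 15 years → 6 April 2020.
Clinical Review Extension: 958 days claimed exceeds the 858-day cap, so +858 days → 12 August 2022.
Appellate Stay Credit: +581 days → 15 March 2024.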